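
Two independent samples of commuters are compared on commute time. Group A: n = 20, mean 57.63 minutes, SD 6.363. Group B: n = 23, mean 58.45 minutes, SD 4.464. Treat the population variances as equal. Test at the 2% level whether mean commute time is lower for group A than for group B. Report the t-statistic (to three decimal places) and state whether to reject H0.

Let group 1 = group A, group 2 = group B. H0: μ_1 = μ_2; H1: μ_1 < μ_2 (two-sample pooled-variance t-test, left-tailed).
s_p² = [(20−1)·6.363² + (23−1)·4.464²]/(20+23−2) = 29.4553
t = (57.63 − 58.45)/√[29.4553·(1/20 + 1/23)] = -0.494
df = n₁ + n₂ − 2 = 41
p-value = P(T ≤ -0.494) ≈ 0.312
Since p ≈ 0.312 > α = 0.02, fail to reject H0; the evidence is not statistically significant.

t = -0.494; fail to reject H0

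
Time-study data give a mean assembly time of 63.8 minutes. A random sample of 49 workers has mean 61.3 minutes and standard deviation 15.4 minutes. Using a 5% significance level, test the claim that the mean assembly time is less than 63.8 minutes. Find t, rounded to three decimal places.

-1.136

H0: μ = 63.8; H1: μ < 63.8 (one-sample t-test, left-tailed).
t = (x̄ − μ₀)/(s/√n) = (61.3 − 63.8)/(15.4/√49) = -1.136
df = n − 1 = 48
p-value = P(T ≤ -1.136) ≈ 0.131
Since p ≈ 0.131 > α = 0.05, fail to reject H0; the data do not provide sufficient evidence against H0.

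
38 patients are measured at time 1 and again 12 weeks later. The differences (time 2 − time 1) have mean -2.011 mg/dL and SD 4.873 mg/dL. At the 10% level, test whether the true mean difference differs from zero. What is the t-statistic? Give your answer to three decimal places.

H0: μ_d = 0; H1: μ_d ≠ 0 (paired t-test on the differences, two-sided).
t = d̄/(s_d/√n) = -2.011/(4.873/√38) = -2.544
df = n − 1 = 37
Two-sided p-value ≈ 0.0153
Since p ≈ 0.0153 < α = 0.1, reject H0; the evidence is statistically significant.

-2.544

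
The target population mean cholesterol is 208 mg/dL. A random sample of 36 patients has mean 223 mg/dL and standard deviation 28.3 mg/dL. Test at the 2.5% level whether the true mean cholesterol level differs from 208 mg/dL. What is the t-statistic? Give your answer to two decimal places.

H0: μ = 208; H1: μ ≠ 208 (one-sample t-test, two-sided).
t = (x̄ − μ₀)/(s/√n) = (223 − 208)/(28.3/√36) = 3.18
df = n − 1 = 35
Two-sided p-value ≈ 0.0031
Since p ≈ 0.0031 < α = 0.025, reject H0; the data support H1.

3.18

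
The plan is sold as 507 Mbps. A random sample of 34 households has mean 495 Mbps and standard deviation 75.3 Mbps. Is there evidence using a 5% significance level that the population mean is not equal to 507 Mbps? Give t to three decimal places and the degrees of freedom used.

H0: μ = 507; H1: μ ≠ 507 (one-sample t-test, two-sided).
t = (x̄ − μ₀)/(s/√n) = (495 − 507)/(75.3/√34) = -0.929
df = n − 1 = 33
Two-sided p-value ≈ 0.3595
Since p ≈ 0.3595 > α = 0.05, fail to reject H0; the evidence is not statistically significant.

t = -0.929, df = 33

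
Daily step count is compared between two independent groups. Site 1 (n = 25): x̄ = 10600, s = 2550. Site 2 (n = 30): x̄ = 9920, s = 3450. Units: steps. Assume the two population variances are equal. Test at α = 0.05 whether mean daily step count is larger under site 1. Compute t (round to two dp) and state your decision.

t = 0.82; fail to reject H0

Let group 1 = site 1, group 2 = site 2. H0: μ_1 = μ_2; H1: μ_1 > μ_2 (two-sample pooled-variance t-test, right-tailed).
s_p² = [(25−1)·2550² + (30−1)·3450²]/(25+30−2) = 9457220
t = (10600 − 9920)/√[9457220·(1/25 + 1/30)] = 0.82
df = n₁ + n₂ − 2 = 53
p-value = P(T ≥ 0.82) ≈ 0.2089
Since p ≈ 0.2089 > α = 0.05, fail to reject H0; the data do not provide sufficient evidence against H0.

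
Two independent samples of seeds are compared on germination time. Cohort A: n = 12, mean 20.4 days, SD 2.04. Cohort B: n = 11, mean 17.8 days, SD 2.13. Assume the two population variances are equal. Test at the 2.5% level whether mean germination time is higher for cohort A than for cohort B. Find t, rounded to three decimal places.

Let group 1 = cohort A, group 2 = cohort B. H0: μ_1 = μ_2; H1: μ_1 > μ_2 (two-sample pooled-variance t-test, right-tailed).
s_p² = [(12−1)·2.04² + (11−1)·2.13²]/(12+11−2) = 4.34031
t = (20.4 − 17.8)/√[4.34031·(1/12 + 1/11)] = 2.990
df = n₁ + n₂ − 2 = 21
p-value = P(T ≥ 2.990) ≈ 0.003
Since p ≈ 0.003 < α = 0.025, reject H0; the evidence is statistically significant.

2.990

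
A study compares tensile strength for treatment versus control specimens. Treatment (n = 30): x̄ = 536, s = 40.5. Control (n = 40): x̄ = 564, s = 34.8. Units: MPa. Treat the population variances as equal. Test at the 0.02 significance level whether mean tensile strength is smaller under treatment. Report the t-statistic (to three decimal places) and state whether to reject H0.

Let group 1 = treatment, group 2 = control. H0: μ_1 = μ_2; H1: μ_1 < μ_2 (two-sample pooled-variance t-test, left-tailed).
s_p² = [(30−1)·40.5² + (40−1)·34.8²]/(30+40−2) = 1394.09
t = (536 − 564)/√[1394.09·(1/30 + 1/40)] = -3.105
df = n₁ + n₂ − 2 = 68
p-value = P(T ≤ -3.105) ≈ 0.0014
Since p ≈ 0.0014 < α = 0.02, reject H0; the evidence is statistically significant.

t = -3.105; reject H0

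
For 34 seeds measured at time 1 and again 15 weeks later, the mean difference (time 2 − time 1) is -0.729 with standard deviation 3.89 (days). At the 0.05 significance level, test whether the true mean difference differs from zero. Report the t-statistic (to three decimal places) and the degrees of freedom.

t = -1.093, df = 33

H0: μ_d = 0; H1: μ_d ≠ 0 (paired t-test on the differences, two-sided).
t = d̄/(s_d/√n) = -0.729/(3.89/√34) = -1.093
df = n − 1 = 33
Two-sided p-value ≈ 0.282
Since p ≈ 0.282 > α = 0.05, fail to reject H0; the evidence is not statistically significant.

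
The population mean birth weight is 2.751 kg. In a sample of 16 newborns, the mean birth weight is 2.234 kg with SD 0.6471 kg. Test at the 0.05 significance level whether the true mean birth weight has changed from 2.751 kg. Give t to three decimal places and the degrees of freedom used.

t = -3.196, df = 15

H0: μ = 2.751; H1: μ ≠ 2.751 (one-sample t-test, two-sided).
t = (x̄ − μ₀)/(s/√n) = (2.234 − 2.751)/(0.6471/√16) = -3.196
df = n − 1 = 15
Two-sided p-value ≈ 0.0060
Since p ≈ 0.0060 < α = 0.05, reject H0; the data support H1.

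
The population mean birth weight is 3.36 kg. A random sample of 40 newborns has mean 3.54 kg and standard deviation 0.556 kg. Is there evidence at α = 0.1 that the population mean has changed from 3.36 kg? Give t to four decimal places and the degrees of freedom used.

H0: μ = 3.36; H1: μ ≠ 3.36 (one-sample t-test, two-sided).
t = (x̄ − μ₀)/(s/√n) = (3.54 − 3.36)/(0.556/√40) = 2.0475
df = n − 1 = 39
Two-sided p-value ≈ 0.0474
Since p ≈ 0.0474 < α = 0.1, reject H0; the data support H1.

t = 2.0475, df = 39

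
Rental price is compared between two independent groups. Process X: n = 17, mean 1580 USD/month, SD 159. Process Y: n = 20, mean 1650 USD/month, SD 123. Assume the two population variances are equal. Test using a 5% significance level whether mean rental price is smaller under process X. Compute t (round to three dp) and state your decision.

Let group 1 = process X, group 2 = process Y. H0: μ_1 = μ_2; H1: μ_1 < μ_2 (two-sample pooled-variance t-test, left-tailed).
s_p² = [(17−1)·159² + (20−1)·123²]/(17+20−2) = 19769.9
t = (1580 − 1650)/√[19769.9·(1/17 + 1/20)] = -1.509
df = n₁ + n₂ − 2 = 35
p-value = P(T ≤ -1.509) ≈ 0.0701
Since p ≈ 0.0701 > α = 0.05, fail to reject H0; the evidence is not statistically significant.

t = -1.509; fail to reject H0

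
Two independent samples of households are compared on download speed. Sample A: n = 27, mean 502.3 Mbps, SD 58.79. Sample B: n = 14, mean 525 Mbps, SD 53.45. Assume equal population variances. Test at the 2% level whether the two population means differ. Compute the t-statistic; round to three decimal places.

Let group 1 = sample A, group 2 = sample B. H0: μ_1 = μ_2; H1: μ_1 ≠ μ_2 (two-sample pooled-variance t-test, two-sided).
s_p² = [(27−1)·58.79² + (14−1)·53.45²]/(27+14−2) = 3256.48
t = (502.3 − 525)/√[3256.48·(1/27 + 1/14)] = -1.208
df = n₁ + n₂ − 2 = 39
Two-sided p-value ≈ 0.234
Since p ≈ 0.234 > α = 0.02, fail to reject H0; the data do not provide sufficient evidence against H0.

-1.208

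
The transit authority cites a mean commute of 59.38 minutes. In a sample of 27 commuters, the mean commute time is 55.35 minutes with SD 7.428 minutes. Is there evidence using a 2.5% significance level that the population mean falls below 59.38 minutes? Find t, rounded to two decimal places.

-2.82

H0: μ = 59.38; H1: μ < 59.38 (one-sample t-test, left-tailed).
t = (x̄ − μ₀)/(s/√n) = (55.35 − 59.38)/(7.428/√27) = -2.82
df = n − 1 = 26
p-value = P(T ≤ -2.82) ≈ 0.005
Since p ≈ 0.005 < α = 0.025, reject H0; the evidence is statistically significant.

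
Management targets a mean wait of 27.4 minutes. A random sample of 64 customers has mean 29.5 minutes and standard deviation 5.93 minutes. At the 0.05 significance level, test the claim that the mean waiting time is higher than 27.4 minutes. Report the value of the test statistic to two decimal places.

2.83

H0: μ = 27.4; H1: μ > 27.4 (one-sample t-test, right-tailed).
t = (x̄ − μ₀)/(s/√n) = (29.5 − 27.4)/(5.93/√64) = 2.83
df = n − 1 = 63
p-value = P(T ≥ 2.83) ≈ 0.0031
Since p ≈ 0.0031 < α = 0.05, reject H0; the data support H1.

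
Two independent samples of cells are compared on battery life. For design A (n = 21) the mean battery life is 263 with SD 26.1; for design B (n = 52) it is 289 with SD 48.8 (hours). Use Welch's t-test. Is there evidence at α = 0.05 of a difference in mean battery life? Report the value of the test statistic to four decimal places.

-2.9395

Let group 1 = design A, group 2 = design B. H0: μ_1 = μ_2; H1: μ_1 ≠ μ_2 (Welch's two-sample t-test, two-sided).
t = (x̄_1 − x̄_2)/√(s_1²/n_1 + s_2²/n_2) = (263 − 289)/√(26.1²/21 + 48.8²/52) = -2.9395
Welch–Satterthwaite df ≈ 65.30
Two-sided p-value ≈ 0.005
Since p ≈ 0.005 < α = 0.05, reject H0; the evidence is statistically significant.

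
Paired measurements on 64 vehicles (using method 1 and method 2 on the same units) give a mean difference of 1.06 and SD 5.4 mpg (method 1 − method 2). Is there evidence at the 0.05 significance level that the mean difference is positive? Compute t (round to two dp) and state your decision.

t = 1.57; fail to reject H0

H0: μ_d = 0; H1: μ_d > 0 (paired t-test on the differences, right-tailed).
t = d̄/(s_d/√n) = 1.06/(5.4/√64) = 1.57
df = n − 1 = 63
p-value = P(T ≥ 1.57) ≈ 0.061
Since p ≈ 0.061 > α = 0.05, fail to reject H0; the evidence is not statistically significant.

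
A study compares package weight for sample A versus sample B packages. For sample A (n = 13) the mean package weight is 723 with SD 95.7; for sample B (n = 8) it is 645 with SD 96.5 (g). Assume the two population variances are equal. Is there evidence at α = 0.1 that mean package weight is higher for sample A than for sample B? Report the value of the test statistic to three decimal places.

1.808

Let group 1 = sample A, group 2 = sample B. H0: μ_1 = μ_2; H1: μ_1 > μ_2 (two-sample pooled-variance t-test, right-tailed).
s_p² = [(13−1)·95.7² + (8−1)·96.5²]/(13+8−2) = 9215.14
t = (723 − 645)/√[9215.14·(1/13 + 1/8)] = 1.808
df = n₁ + n₂ − 2 = 19
p-value = P(T ≥ 1.808) ≈ 0.0432
Since p ≈ 0.0432 < α = 0.1, reject H0; the evidence is statistically significant.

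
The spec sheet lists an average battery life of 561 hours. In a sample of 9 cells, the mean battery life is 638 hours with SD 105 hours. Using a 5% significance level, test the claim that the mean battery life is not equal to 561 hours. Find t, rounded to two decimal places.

2.20

H0: μ = 561; H1: μ ≠ 561 (one-sample t-test, two-sided).
t = (x̄ − μ₀)/(s/√n) = (638 − 561)/(105/√9) = 2.20
df = n − 1 = 8
Two-sided p-value ≈ 0.059
Since p ≈ 0.059 > α = 0.05, fail to reject H0; the evidence is not statistically significant.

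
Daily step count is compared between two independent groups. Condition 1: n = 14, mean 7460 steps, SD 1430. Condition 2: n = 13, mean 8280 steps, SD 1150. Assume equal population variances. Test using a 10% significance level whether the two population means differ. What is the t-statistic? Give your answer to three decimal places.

Let group 1 = condition 1, group 2 = condition 2. H0: μ_1 = μ_2; H1: μ_1 ≠ μ_2 (two-sample pooled-variance t-test, two-sided).
s_p² = [(14−1)·1430² + (13−1)·1150²]/(14+13−2) = 1698150
t = (7460 − 8280)/√[1698150·(1/14 + 1/13)] = -1.634
df = n₁ + n₂ − 2 = 25
Two-sided p-value ≈ 0.115
Since p ≈ 0.115 > α = 0.1, fail to reject H0; the data do not provide sufficient evidence against H0.

-1.634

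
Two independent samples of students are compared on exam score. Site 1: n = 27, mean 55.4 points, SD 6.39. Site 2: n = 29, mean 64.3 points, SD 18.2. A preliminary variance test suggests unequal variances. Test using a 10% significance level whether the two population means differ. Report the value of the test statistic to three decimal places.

-2.475

Let group 1 = site 1, group 2 = site 2. H0: μ_1 = μ_2; H1: μ_1 ≠ μ_2 (Welch's two-sample t-test, two-sided).
t = (x̄_1 − x̄_2)/√(s_1²/n_1 + s_2²/n_2) = (55.4 − 64.3)/√(6.39²/27 + 18.2²/29) = -2.475
Welch–Satterthwaite df ≈ 35.24
Two-sided p-value ≈ 0.0183
Since p ≈ 0.0183 < α = 0.1, reject H0; the data support H1.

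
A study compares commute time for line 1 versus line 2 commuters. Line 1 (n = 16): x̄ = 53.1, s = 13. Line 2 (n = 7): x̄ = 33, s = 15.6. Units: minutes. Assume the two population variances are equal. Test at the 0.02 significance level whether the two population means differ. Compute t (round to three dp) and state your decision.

t = 3.216; reject H0

Let group 1 = line 1, group 2 = line 2. H0: μ_1 = μ_2; H1: μ_1 ≠ μ_2 (two-sample pooled-variance t-test, two-sided).
s_p² = [(16−1)·13² + (7−1)·15.6²]/(16+7−2) = 190.246
t = (53.1 − 33)/√[190.246·(1/16 + 1/7)] = 3.216
df = n₁ + n₂ − 2 = 21
Two-sided p-value ≈ 0.0041
Since p ≈ 0.0041 < α = 0.02, reject H0; the evidence is statistically significant.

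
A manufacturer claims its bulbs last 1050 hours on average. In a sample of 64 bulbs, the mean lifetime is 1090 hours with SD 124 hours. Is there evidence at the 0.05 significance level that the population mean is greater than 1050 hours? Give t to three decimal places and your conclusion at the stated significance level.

t = 2.581; reject H0

H0: μ = 1050; H1: μ > 1050 (one-sample t-test, right-tailed).
t = (x̄ − μ₀)/(s/√n) = (1090 − 1050)/(124/√64) = 2.581
df = n − 1 = 63
p-value = P(T ≥ 2.581) ≈ 0.0061
Since p ≈ 0.0061 < α = 0.05, reject H0; the evidence is statistically significant.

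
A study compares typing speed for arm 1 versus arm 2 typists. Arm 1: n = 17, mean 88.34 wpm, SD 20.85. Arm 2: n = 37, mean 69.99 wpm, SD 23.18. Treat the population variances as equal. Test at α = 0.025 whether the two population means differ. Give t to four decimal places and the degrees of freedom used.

t = 2.7848, df = 52

Let group 1 = arm 1, group 2 = arm 2. H0: μ_1 = μ_2; H1: μ_1 ≠ μ_2 (two-sample pooled-variance t-test, two-sided).
s_p² = [(17−1)·20.85² + (37−1)·23.18²]/(17+37−2) = 505.746
t = (88.34 − 69.99)/√[505.746·(1/17 + 1/37)] = 2.7848
df = n₁ + n₂ − 2 = 52
Two-sided p-value ≈ 0.007
Since p ≈ 0.007 < α = 0.025, reject H0; the evidence is statistically significant.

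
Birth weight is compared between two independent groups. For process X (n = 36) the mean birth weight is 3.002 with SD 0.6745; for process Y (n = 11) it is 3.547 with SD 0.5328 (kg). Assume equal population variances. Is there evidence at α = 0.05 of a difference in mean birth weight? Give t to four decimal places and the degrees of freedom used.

t = -2.4500, df = 45

Let group 1 = process X, group 2 = process Y. H0: μ_1 = μ_2; H1: μ_1 ≠ μ_2 (two-sample pooled-variance t-test, two-sided).
s_p² = [(36−1)·0.6745² + (11−1)·0.5328²]/(36+11−2) = 0.416934
t = (3.002 − 3.547)/√[0.416934·(1/36 + 1/11)] = -2.4500
df = n₁ + n₂ − 2 = 45
Two-sided p-value ≈ 0.018
Since p ≈ 0.018 < α = 0.05, reject H0; the data support H1.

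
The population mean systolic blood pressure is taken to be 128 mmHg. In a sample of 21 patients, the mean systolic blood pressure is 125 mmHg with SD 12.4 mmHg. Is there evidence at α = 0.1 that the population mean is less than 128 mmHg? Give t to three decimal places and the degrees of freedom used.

H0: μ = 128; H1: μ < 128 (one-sample t-test, left-tailed).
t = (x̄ − μ₀)/(s/√n) = (125 − 128)/(12.4/√21) = -1.109
df = n − 1 = 20
p-value = P(T ≤ -1.109) ≈ 0.1404
Since p ≈ 0.1404 > α = 0.1, fail to reject H0; the evidence is not statistically significant.

t = -1.109, df = 20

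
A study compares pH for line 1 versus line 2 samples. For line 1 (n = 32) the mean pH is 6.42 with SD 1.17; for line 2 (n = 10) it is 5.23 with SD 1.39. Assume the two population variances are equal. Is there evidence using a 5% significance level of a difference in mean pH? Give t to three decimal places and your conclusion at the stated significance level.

t = 2.686; reject H0

Let group 1 = line 1, group 2 = line 2. H0: μ_1 = μ_2; H1: μ_1 ≠ μ_2 (two-sample pooled-variance t-test, two-sided).
s_p² = [(32−1)·1.17² + (10−1)·1.39²]/(32+10−2) = 1.49562
t = (6.42 − 5.23)/√[1.49562·(1/32 + 1/10)] = 2.686
df = n₁ + n₂ − 2 = 40
Two-sided p-value ≈ 0.010
Since p ≈ 0.010 < α = 0.05, reject H0; the evidence is statistically significant.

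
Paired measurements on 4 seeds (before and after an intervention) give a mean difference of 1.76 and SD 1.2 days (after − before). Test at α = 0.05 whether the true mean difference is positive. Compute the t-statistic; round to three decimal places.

2.933

H0: μ_d = 0; H1: μ_d > 0 (paired t-test on the differences, right-tailed).
t = d̄/(s_d/√n) = 1.76/(1.2/√4) = 2.933
df = n − 1 = 3
p-value = P(T ≥ 2.933) ≈ 0.0304
Since p ≈ 0.0304 < α = 0.05, reject H0; the data support H1.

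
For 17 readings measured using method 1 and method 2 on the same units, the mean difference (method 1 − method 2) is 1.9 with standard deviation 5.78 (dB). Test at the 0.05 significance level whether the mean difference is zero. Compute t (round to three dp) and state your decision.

H0: μ_d = 0; H1: μ_d ≠ 0 (paired t-test on the differences, two-sided).
t = d̄/(s_d/√n) = 1.9/(5.78/√17) = 1.355
df = n − 1 = 16
Two-sided p-value ≈ 0.1941
Since p ≈ 0.1941 > α = 0.05, fail to reject H0; the evidence is not statistically significant.

t = 1.355; fail to reject H0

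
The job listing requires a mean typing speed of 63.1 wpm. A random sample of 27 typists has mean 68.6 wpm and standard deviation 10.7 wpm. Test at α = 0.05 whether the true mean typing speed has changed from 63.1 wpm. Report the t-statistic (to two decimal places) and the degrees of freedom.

H0: μ = 63.1; H1: μ ≠ 63.1 (one-sample t-test, two-sided).
t = (x̄ − μ₀)/(s/√n) = (68.6 − 63.1)/(10.7/√27) = 2.67
df = n − 1 = 26
Two-sided p-value ≈ 0.013
Since p ≈ 0.013 < α = 0.05, reject H0; the evidence is statistically significant.

t = 2.67, df = 26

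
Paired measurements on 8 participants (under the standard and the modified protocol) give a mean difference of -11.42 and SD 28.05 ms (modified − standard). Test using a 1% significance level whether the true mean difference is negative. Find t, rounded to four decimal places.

-1.1515

H0: μ_d = 0; H1: μ_d < 0 (paired t-test on the differences, left-tailed).
t = d̄/(s_d/√n) = -11.42/(28.05/√8) = -1.1515
df = n − 1 = 7
p-value = P(T ≤ -1.1515) ≈ 0.1437
Since p ≈ 0.1437 > α = 0.01, fail to reject H0; the data do not provide sufficient evidence against H0.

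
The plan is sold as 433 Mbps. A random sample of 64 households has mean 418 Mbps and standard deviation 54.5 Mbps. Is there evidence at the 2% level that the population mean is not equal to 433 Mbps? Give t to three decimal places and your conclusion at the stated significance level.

H0: μ = 433; H1: μ ≠ 433 (one-sample t-test, two-sided).
t = (x̄ − μ₀)/(s/√n) = (418 − 433)/(54.5/√64) = -2.202
df = n − 1 = 63
Two-sided p-value ≈ 0.031
Since p ≈ 0.031 > α = 0.02, fail to reject H0; the evidence is not statistically significant.

t = -2.202; fail to reject H0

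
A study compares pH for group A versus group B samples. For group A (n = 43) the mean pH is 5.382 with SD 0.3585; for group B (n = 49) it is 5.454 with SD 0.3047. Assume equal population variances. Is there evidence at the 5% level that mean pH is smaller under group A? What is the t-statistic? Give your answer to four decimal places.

Let group 1 = group A, group 2 = group B. H0: μ_1 = μ_2; H1: μ_1 < μ_2 (two-sample pooled-variance t-test, left-tailed).
s_p² = [(43−1)·0.3585² + (49−1)·0.3047²]/(43+49−2) = 0.109493
t = (5.382 − 5.454)/√[0.109493·(1/43 + 1/49)] = -1.0413
df = n₁ + n₂ − 2 = 90
p-value = P(T ≤ -1.0413) ≈ 0.1503
Since p ≈ 0.1503 > α = 0.05, fail to reject H0; the evidence is not statistically significant.

-1.0413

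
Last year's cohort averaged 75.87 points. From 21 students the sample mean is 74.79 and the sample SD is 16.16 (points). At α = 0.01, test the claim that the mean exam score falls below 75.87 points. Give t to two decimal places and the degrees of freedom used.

H0: μ = 75.87; H1: μ < 75.87 (one-sample t-test, left-tailed).
t = (x̄ − μ₀)/(s/√n) = (74.79 − 75.87)/(16.16/√21) = -0.31
df = n − 1 = 20
p-value = P(T ≤ -0.31) ≈ 0.3813
Since p ≈ 0.3813 > α = 0.01, fail to reject H0; the data do not provide sufficient evidence against H0.

t = -0.31, df = 20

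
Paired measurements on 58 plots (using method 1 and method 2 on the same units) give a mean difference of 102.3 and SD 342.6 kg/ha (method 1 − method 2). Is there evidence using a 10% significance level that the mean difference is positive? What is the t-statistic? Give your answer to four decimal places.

2.2741

H0: μ_d = 0; H1: μ_d > 0 (paired t-test on the differences, right-tailed).
t = d̄/(s_d/√n) = 102.3/(342.6/√58) = 2.2741
df = n − 1 = 57
p-value = P(T ≥ 2.2741) ≈ 0.0134
Since p ≈ 0.0134 < α = 0.1, reject H0; the data support H1.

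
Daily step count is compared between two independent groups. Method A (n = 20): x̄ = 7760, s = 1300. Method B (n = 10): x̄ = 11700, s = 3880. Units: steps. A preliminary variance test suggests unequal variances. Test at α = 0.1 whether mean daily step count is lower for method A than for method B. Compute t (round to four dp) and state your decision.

t = -3.1247; reject H0

Let group 1 = method A, group 2 = method B. H0: μ_1 = μ_2; H1: μ_1 < μ_2 (Welch's two-sample t-test, left-tailed).
t = (x̄_1 − x̄_2)/√(s_1²/n_1 + s_2²/n_2) = (7760 − 11700)/√(1300²/20 + 3880²/10) = -3.1247
Welch–Satterthwaite df ≈ 10.02
p-value = P(T ≤ -3.1247) ≈ 0.005
Since p ≈ 0.005 < α = 0.1, reject H0; the data support H1.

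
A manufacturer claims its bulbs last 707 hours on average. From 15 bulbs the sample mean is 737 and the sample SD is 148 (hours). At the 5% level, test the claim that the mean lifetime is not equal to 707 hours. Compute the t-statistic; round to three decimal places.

0.785

H0: μ = 707; H1: μ ≠ 707 (one-sample t-test, two-sided).
t = (x̄ − μ₀)/(s/√n) = (737 − 707)/(148/√15) = 0.785
df = n − 1 = 14
Two-sided p-value ≈ 0.4455
Since p ≈ 0.4455 > α = 0.05, fail to reject H0; the evidence is not statistically significant.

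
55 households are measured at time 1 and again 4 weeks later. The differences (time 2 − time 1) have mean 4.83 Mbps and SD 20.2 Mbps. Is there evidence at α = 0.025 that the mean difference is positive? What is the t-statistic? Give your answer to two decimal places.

H0: μ_d = 0; H1: μ_d > 0 (paired t-test on the differences, right-tailed).
t = d̄/(s_d/√n) = 4.83/(20.2/√55) = 1.77
df = n − 1 = 54
p-value = P(T ≥ 1.77) ≈ 0.041
Since p ≈ 0.041 > α = 0.025, fail to reject H0; the evidence is not statistically significant.

1.77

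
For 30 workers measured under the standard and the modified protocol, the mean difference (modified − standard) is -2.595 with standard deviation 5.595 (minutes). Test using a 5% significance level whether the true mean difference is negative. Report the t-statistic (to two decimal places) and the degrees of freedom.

H0: μ_d = 0; H1: μ_d < 0 (paired t-test on the differences, left-tailed).
t = d̄/(s_d/√n) = -2.595/(5.595/√30) = -2.54
df = n − 1 = 29
p-value = P(T ≤ -2.54) ≈ 0.0083
Since p ≈ 0.0083 < α = 0.05, reject H0; the data support H1.

t = -2.54, df = 29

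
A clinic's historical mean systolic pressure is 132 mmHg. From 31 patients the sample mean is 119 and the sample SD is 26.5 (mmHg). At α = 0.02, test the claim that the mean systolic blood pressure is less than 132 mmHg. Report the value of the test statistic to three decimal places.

-2.731

H0: μ = 132; H1: μ < 132 (one-sample t-test, left-tailed).
t = (x̄ − μ₀)/(s/√n) = (119 − 132)/(26.5/√31) = -2.731
df = n − 1 = 30
p-value = P(T ≤ -2.731) ≈ 0.0052
Since p ≈ 0.0052 < α = 0.02, reject H0; the evidence is statistically significant.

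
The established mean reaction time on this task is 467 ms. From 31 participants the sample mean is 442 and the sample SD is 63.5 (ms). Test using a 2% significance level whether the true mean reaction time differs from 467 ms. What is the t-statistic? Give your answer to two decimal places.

-2.19

H0: μ = 467; H1: μ ≠ 467 (one-sample t-test, two-sided).
t = (x̄ − μ₀)/(s/√n) = (442 − 467)/(63.5/√31) = -2.19
df = n − 1 = 30
Two-sided p-value ≈ 0.036
Since p ≈ 0.036 > α = 0.02, fail to reject H0; the evidence is not statistically significant.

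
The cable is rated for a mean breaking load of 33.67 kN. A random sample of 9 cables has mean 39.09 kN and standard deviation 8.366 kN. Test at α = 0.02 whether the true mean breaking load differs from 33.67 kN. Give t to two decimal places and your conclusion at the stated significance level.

t = 1.94; fail to reject H0

H0: μ = 33.67; H1: μ ≠ 33.67 (one-sample t-test, two-sided).
t = (x̄ − μ₀)/(s/√n) = (39.09 − 33.67)/(8.366/√9) = 1.94
df = n − 1 = 8
Two-sided p-value ≈ 0.0879
Since p ≈ 0.0879 > α = 0.02, fail to reject H0; the data do not provide sufficient evidence against H0.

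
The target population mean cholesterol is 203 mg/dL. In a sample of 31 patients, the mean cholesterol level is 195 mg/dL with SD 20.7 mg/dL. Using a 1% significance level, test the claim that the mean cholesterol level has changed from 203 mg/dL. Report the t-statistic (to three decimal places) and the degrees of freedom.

t = -2.152, df = 30

H0: μ = 203; H1: μ ≠ 203 (one-sample t-test, two-sided).
t = (x̄ − μ₀)/(s/√n) = (195 − 203)/(20.7/√31) = -2.152
df = n − 1 = 30
Two-sided p-value ≈ 0.0396
Since p ≈ 0.0396 > α = 0.01, fail to reject H0; the data do not provide sufficient evidence against H0.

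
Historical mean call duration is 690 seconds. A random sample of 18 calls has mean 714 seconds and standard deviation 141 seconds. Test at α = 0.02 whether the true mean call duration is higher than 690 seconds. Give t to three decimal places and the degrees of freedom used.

t = 0.722, df = 17

H0: μ = 690; H1: μ > 690 (one-sample t-test, right-tailed).
t = (x̄ − μ₀)/(s/√n) = (714 − 690)/(141/√18) = 0.722
df = n − 1 = 17
p-value = P(T ≥ 0.722) ≈ 0.240
Since p ≈ 0.240 > α = 0.02, fail to reject H0; the data do not provide sufficient evidence against H0.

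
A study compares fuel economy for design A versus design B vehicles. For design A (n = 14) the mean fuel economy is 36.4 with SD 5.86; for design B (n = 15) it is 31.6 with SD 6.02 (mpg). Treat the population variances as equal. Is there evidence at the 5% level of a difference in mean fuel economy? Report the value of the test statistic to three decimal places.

Let group 1 = design A, group 2 = design B. H0: μ_1 = μ_2; H1: μ_1 ≠ μ_2 (two-sample pooled-variance t-test, two-sided).
s_p² = [(14−1)·5.86² + (15−1)·6.02²]/(14+15−2) = 35.3252
t = (36.4 − 31.6)/√[35.3252·(1/14 + 1/15)] = 2.173
df = n₁ + n₂ − 2 = 27
Two-sided p-value ≈ 0.0387
Since p ≈ 0.0387 < α = 0.05, reject H0; the data support H1.

2.173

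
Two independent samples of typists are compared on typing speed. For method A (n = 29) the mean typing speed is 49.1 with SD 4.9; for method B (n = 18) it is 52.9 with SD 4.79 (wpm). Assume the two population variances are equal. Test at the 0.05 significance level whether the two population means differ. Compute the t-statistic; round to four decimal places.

-2.6064

Let group 1 = method A, group 2 = method B. H0: μ_1 = μ_2; H1: μ_1 ≠ μ_2 (two-sample pooled-variance t-test, two-sided).
s_p² = [(29−1)·4.9² + (18−1)·4.79²]/(29+18−2) = 23.6073
t = (49.1 − 52.9)/√[23.6073·(1/29 + 1/18)] = -2.6064
df = n₁ + n₂ − 2 = 45
Two-sided p-value ≈ 0.0124
Since p ≈ 0.0124 < α = 0.05, reject H0; the data support H1.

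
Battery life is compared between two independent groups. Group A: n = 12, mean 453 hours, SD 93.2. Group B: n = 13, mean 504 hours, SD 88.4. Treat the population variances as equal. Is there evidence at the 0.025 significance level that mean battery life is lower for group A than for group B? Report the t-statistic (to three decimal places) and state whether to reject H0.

Let group 1 = group A, group 2 = group B. H0: μ_1 = μ_2; H1: μ_1 < μ_2 (two-sample pooled-variance t-test, left-tailed).
s_p² = [(12−1)·93.2² + (13−1)·88.4²]/(12+13−2) = 8231.45
t = (453 − 504)/√[8231.45·(1/12 + 1/13)] = -1.404
df = n₁ + n₂ − 2 = 23
p-value = P(T ≤ -1.404) ≈ 0.0868
Since p ≈ 0.0868 > α = 0.025, fail to reject H0; the data do not provide sufficient evidence against H0.

t = -1.404; fail to reject H0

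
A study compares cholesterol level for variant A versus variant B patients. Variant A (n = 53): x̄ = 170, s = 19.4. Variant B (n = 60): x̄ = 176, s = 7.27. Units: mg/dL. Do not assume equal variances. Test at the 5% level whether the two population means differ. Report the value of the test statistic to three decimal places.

-2.124

Let group 1 = variant A, group 2 = variant B. H0: μ_1 = μ_2; H1: μ_1 ≠ μ_2 (Welch's two-sample t-test, two-sided).
t = (x̄_1 − x̄_2)/√(s_1²/n_1 + s_2²/n_2) = (170 − 176)/√(19.4²/53 + 7.27²/60) = -2.124
Welch–Satterthwaite df ≈ 64.82
Two-sided p-value ≈ 0.038
Since p ≈ 0.038 < α = 0.05, reject H0; the data support H1.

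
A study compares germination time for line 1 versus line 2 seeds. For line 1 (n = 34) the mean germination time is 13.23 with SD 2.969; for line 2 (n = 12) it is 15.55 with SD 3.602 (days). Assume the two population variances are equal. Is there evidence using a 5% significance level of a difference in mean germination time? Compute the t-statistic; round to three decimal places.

Let group 1 = line 1, group 2 = line 2. H0: μ_1 = μ_2; H1: μ_1 ≠ μ_2 (two-sample pooled-variance t-test, two-sided).
s_p² = [(34−1)·2.969² + (12−1)·3.602²]/(34+12−2) = 9.85482
t = (13.23 − 15.55)/√[9.85482·(1/34 + 1/12)] = -2.201
df = n₁ + n₂ − 2 = 44
Two-sided p-value ≈ 0.033
Since p ≈ 0.033 < α = 0.05, reject H0; the data support H1.

-2.201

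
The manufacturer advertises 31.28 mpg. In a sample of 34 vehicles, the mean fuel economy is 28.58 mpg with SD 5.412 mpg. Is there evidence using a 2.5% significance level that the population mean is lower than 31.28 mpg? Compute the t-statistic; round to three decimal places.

-2.909

H0: μ = 31.28; H1: μ < 31.28 (one-sample t-test, left-tailed).
t = (x̄ − μ₀)/(s/√n) = (28.58 − 31.28)/(5.412/√34) = -2.909
df = n − 1 = 33
p-value = P(T ≤ -2.909) ≈ 0.003
Since p ≈ 0.003 < α = 0.025, reject H0; the evidence is statistically significant.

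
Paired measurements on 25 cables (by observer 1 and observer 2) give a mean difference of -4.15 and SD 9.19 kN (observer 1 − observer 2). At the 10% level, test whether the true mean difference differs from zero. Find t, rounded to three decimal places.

-2.258

H0: μ_d = 0; H1: μ_d ≠ 0 (paired t-test on the differences, two-sided).
t = d̄/(s_d/√n) = -4.15/(9.19/√25) = -2.258
df = n − 1 = 24
Two-sided p-value ≈ 0.033
Since p ≈ 0.033 < α = 0.1, reject H0; the data support H1.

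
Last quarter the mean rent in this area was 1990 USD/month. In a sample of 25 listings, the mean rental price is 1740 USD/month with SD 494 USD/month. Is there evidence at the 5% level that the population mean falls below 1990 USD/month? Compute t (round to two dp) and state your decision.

t = -2.53; reject H0

H0: μ = 1990; H1: μ < 1990 (one-sample t-test, left-tailed).
t = (x̄ − μ₀)/(s/√n) = (1740 − 1990)/(494/√25) = -2.53
df = n − 1 = 24
p-value = P(T ≤ -2.53) ≈ 0.009
Since p ≈ 0.009 < α = 0.05, reject H0; the data support H1.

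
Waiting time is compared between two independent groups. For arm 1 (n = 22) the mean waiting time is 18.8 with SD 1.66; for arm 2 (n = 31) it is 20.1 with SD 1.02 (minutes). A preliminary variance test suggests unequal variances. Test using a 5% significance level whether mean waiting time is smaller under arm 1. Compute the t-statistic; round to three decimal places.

-3.262

Let group 1 = arm 1, group 2 = arm 2. H0: μ_1 = μ_2; H1: μ_1 < μ_2 (Welch's two-sample t-test, left-tailed).
t = (x̄_1 − x̄_2)/√(s_1²/n_1 + s_2²/n_2) = (18.8 − 20.1)/√(1.66²/22 + 1.02²/31) = -3.262
Welch–Satterthwaite df ≈ 32.15
p-value = P(T ≤ -3.262) ≈ 0.0013
Since p ≈ 0.0013 < α = 0.05, reject H0; the evidence is statistically significant.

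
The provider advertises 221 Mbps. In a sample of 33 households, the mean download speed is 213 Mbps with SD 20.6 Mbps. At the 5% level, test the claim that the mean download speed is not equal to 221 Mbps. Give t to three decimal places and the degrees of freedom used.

t = -2.231, df = 32

H0: μ = 221; H1: μ ≠ 221 (one-sample t-test, two-sided).
t = (x̄ − μ₀)/(s/√n) = (213 − 221)/(20.6/√33) = -2.231
df = n − 1 = 32
Two-sided p-value ≈ 0.0328
Since p ≈ 0.0328 < α = 0.05, reject H0; the evidence is statistically significant.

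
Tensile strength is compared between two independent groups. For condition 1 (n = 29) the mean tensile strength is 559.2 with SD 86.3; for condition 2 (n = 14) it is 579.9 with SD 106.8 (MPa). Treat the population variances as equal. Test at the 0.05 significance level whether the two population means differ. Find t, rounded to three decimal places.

Let group 1 = condition 1, group 2 = condition 2. H0: μ_1 = μ_2; H1: μ_1 ≠ μ_2 (two-sample pooled-variance t-test, two-sided).
s_p² = [(29−1)·86.3² + (14−1)·106.8²]/(29+14−2) = 8702.84
t = (559.2 − 579.9)/√[8702.84·(1/29 + 1/14)] = -0.682
df = n₁ + n₂ − 2 = 41
Two-sided p-value ≈ 0.4992
Since p ≈ 0.4992 > α = 0.05, fail to reject H0; the data do not provide sufficient evidence against H0.

-0.682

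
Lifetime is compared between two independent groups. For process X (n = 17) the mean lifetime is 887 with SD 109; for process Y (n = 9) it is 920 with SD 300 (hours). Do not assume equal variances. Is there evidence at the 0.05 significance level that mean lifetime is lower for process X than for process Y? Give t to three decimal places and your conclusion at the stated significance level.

t = -0.319; fail to reject H0

Let group 1 = process X, group 2 = process Y. H0: μ_1 = μ_2; H1: μ_1 < μ_2 (Welch's two-sample t-test, left-tailed).
t = (x̄_1 − x̄_2)/√(s_1²/n_1 + s_2²/n_2) = (887 − 920)/√(109²/17 + 300²/9) = -0.319
Welch–Satterthwaite df ≈ 9.13
p-value = P(T ≤ -0.319) ≈ 0.3784
Since p ≈ 0.3784 > α = 0.05, fail to reject H0; the evidence is not statistically significant.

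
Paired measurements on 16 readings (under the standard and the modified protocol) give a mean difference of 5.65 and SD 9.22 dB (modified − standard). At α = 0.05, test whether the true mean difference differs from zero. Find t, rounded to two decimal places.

H0: μ_d = 0; H1: μ_d ≠ 0 (paired t-test on the differences, two-sided).
t = d̄/(s_d/√n) = 5.65/(9.22/√16) = 2.45
df = n − 1 = 15
Two-sided p-value ≈ 0.0270
Since p ≈ 0.0270 < α = 0.05, reject H0; the evidence is statistically significant.

2.45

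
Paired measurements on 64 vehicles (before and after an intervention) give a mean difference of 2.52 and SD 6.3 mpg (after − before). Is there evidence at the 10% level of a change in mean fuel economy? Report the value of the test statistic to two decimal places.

H0: μ_d = 0; H1: μ_d ≠ 0 (paired t-test on the differences, two-sided).
t = d̄/(s_d/√n) = 2.52/(6.3/√64) = 3.20
df = n − 1 = 63
Two-sided p-value ≈ 0.002
Since p ≈ 0.002 < α = 0.1, reject H0; the data support H1.

3.20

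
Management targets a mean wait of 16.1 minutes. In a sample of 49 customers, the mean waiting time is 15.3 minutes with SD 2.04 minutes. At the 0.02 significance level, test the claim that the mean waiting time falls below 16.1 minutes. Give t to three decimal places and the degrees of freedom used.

H0: μ = 16.1; H1: μ < 16.1 (one-sample t-test, left-tailed).
t = (x̄ − μ₀)/(s/√n) = (15.3 − 16.1)/(2.04/√49) = -2.745
df = n − 1 = 48
p-value = P(T ≤ -2.745) ≈ 0.004
Since p ≈ 0.004 < α = 0.02, reject H0; the data support H1.

t = -2.745, df = 48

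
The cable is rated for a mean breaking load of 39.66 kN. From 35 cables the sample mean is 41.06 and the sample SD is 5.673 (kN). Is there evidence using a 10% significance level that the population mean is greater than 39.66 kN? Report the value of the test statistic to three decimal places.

H0: μ = 39.66; H1: μ > 39.66 (one-sample t-test, right-tailed).
t = (x̄ − μ₀)/(s/√n) = (41.06 − 39.66)/(5.673/√35) = 1.460
df = n − 1 = 34
p-value = P(T ≥ 1.460) ≈ 0.0767
Since p ≈ 0.0767 < α = 0.1, reject H0; the evidence is statistically significant.

1.460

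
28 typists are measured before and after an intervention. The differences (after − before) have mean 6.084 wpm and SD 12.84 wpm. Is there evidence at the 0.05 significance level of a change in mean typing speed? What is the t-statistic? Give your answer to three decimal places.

H0: μ_d = 0; H1: μ_d ≠ 0 (paired t-test on the differences, two-sided).
t = d̄/(s_d/√n) = 6.084/(12.84/√28) = 2.507
df = n − 1 = 27
Two-sided p-value ≈ 0.0185
Since p ≈ 0.0185 < α = 0.05, reject H0; the data support H1.

2.507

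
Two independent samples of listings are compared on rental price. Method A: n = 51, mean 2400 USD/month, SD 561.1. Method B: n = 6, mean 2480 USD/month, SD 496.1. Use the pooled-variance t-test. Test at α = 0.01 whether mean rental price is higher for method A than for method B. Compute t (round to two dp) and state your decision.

Let group 1 = method A, group 2 = method B. H0: μ_1 = μ_2; H1: μ_1 > μ_2 (two-sample pooled-variance t-test, right-tailed).
s_p² = [(51−1)·561.1² + (6−1)·496.1²]/(51+6−2) = 308586
t = (2400 − 2480)/√[308586·(1/51 + 1/6)] = -0.33
df = n₁ + n₂ − 2 = 55
p-value = P(T ≥ -0.33) ≈ 0.6301
Since p ≈ 0.6301 > α = 0.01, fail to reject H0; the evidence is not statistically significant.

t = -0.33; fail to reject H0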